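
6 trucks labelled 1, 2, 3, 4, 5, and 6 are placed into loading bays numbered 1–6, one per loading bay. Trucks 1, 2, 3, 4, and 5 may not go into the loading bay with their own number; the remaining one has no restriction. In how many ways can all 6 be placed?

Let Aᵢ (for 1 ≤ i ≤ 5) be the placements that put truck i in its forbidden loading bay. Any j of these fix j positions, leaving (6−j)! ways to fill the rest, and there are C(5,j) ways to pick which j.
By inclusion–exclusion, the number of valid placements is Σ_{j=0}^{5} (−1)^j C(5,j)·(6−j)!.
Computing: 720 − 600 + 240 − 60 + 10 − 1 = 309.

309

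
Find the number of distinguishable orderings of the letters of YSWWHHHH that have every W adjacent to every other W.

210

Treat the 2 copies of W as a single block. The multiset to arrange is then {WW, H, H, H, H, S, Y}, 7 items in all.
That gives (7)!/(4!) = 210 arrangements.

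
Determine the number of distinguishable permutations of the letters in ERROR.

Letter multiplicities in ERROR: E×1, O×1, R×3.
The number of distinct arrangements is 5!/(3!) = 120/6 = 20.

20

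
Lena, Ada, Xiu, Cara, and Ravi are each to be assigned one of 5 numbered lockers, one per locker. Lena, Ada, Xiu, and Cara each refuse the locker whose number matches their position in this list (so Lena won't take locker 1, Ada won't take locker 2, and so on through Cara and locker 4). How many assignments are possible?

Let Aᵢ (for 1 ≤ i ≤ 4) be the placements that put person i in their forbidden locker. Any j of these fix j positions, leaving (5−j)! ways to fill the rest, and there are C(4,j) ways to pick which j.
By inclusion–exclusion, the number of valid placements is Σ_{j=0}^{4} (−1)^j C(4,j)·(5−j)!.
Computing: 120 − 96 + 36 − 8 + 1 = 53.

53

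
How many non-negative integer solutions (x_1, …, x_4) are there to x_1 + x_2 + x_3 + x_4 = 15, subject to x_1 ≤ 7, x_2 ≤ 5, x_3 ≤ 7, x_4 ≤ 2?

63

Without the upper bounds there are C(18,3) = 816 ways to split 15 among 4 variables.
Subtract solutions that violate a single cap (substitute x_i' = x_i − (cap_i+1)): x_1 ≥ 8 gives C(10,3) = 120; x_2 ≥ 6 gives C(12,3) = 220; x_3 ≥ 8 gives C(10,3) = 120; x_4 ≥ 3 gives C(15,3) = 455. Together 915.
Add back pairs where two caps are both exceeded: 4 + 0 + 35 + 4 + 84 + 35 = 162.
By inclusion–exclusion the count is 816 − 915 + 162 = 63.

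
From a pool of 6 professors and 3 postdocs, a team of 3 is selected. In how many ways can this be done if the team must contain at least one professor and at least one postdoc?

Unrestricted: C(9,3) = 84 ways to pick any 3 of the 9.
Subtract selections that omit an entire group: no professors → C(3,3) = 1; no postdocs → C(6,3) = 20.
Both groups omitted at once is impossible, so 84 − 21 = 63.

63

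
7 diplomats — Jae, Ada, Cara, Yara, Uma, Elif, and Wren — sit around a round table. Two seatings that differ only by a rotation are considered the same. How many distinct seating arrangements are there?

720

Around a circle, 7 distinct people have 7!/7 = (6)! = 720 rotationally distinct seatings.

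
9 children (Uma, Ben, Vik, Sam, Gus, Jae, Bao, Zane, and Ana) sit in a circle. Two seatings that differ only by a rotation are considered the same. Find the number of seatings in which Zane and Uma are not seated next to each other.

30240

Without the restriction there are (8)! = 40320 seatings.
Seatings with Zane beside Uma: treat them as a block with 2 internal orders, giving 2 × (7)! = 10080.
Subtracting, 40320 − 10080 = 30240.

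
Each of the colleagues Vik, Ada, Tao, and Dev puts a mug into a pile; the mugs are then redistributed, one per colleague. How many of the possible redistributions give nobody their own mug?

This is the derangement count D_4: permutations of 4 items with no fixed point.
By inclusion–exclusion this is Σ_{j=0}^{4} (−1)^j C(4,j)·(4−j)!.
Computing: 24 − 24 + 12 − 4 + 1 = 9.

9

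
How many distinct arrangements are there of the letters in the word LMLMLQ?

The 6 letters of LMLMLQ have repeats: L appearing 3 times and M appearing twice.
So there are 6! / (3!·2!) = 60 distinguishable arrangements.

60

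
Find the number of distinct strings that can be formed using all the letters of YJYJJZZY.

560

The 8 letters of YJYJJZZY have repeats: J appearing 3 times, Y appearing 3 times, and Z appearing twice.
So there are 8! / (3!·3!·2!) = 560 distinguishable arrangements.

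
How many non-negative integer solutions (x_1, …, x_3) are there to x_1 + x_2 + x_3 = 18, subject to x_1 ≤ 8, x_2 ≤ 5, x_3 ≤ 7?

Without the upper bounds there are C(20,2) = 190 ways to split 18 among 3 variables.
Subtract solutions that violate a single cap (substitute x_i' = x_i − (cap_i+1)): x_1 ≥ 9 gives C(11,2) = 55; x_2 ≥ 6 gives C(14,2) = 91; x_3 ≥ 8 gives C(12,2) = 66. Together 212.
Add back pairs where two caps are both exceeded: 10 + 3 + 15 = 28.
By inclusion–exclusion the count is 190 − 212 + 28 = 6.

6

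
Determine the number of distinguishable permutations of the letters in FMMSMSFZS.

5040

The 9 letters of FMMSMSFZS have repeats: F appearing twice, M appearing 3 times, and S appearing 3 times.
Dividing 9! = 362880 by 3!·3!·2! = 72 for the repeated letters gives 5040.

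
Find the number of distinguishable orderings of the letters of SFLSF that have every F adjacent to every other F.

Treat the 2 copies of F as a single block. The multiset to arrange is then {FF, L, S, S}, 4 items in all.
That gives (4)!/(2!) = 12 arrangements.

12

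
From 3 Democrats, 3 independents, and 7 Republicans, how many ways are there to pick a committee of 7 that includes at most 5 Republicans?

Split by how many Republicans are chosen (0 through 5).
Sum: C(7,0)·C(6,7) + C(7,1)·C(6,6) + C(7,2)·C(6,5) + C(7,3)·C(6,4) + C(7,4)·C(6,3) + C(7,5)·C(6,2) = 0 + 7 + 126 + 525 + 700 + 315 = 1673.

1673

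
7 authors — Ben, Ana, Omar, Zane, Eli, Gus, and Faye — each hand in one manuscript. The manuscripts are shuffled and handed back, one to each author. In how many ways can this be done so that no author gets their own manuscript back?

1854

This is the derangement count D_7: permutations of 7 items with no fixed point.
By inclusion–exclusion this is Σ_{j=0}^{7} (−1)^j C(7,j)·(7−j)!.
Computing: 5040 − 5040 + 2520 − 840 + 210 − 42 + 7 − 1 = 1854.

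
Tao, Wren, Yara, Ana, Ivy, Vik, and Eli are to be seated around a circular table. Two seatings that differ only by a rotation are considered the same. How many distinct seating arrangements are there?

Seat Tao anywhere (absorbing the rotational symmetry), then permute the other 6: (6)! = 720.

720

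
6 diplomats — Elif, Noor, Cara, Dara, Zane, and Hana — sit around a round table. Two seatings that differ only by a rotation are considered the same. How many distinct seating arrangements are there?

Fix one person's seat to break rotational symmetry; the remaining 5 people can be arranged in (5)! = 120 ways.

120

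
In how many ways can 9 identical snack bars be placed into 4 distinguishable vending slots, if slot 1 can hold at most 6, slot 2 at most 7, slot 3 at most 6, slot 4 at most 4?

By stars and bars, unrestricted non-negative solutions to x_1+…+x_4 = 9 number C(9+3,3) = 220.
Subtract solutions that violate a single cap (substitute x_i' = x_i − (cap_i+1)): x_1 ≥ 7 gives C(5,3) = 10; x_2 ≥ 8 gives C(4,3) = 4; x_3 ≥ 7 gives C(5,3) = 10; x_4 ≥ 5 gives C(7,3) = 35. Together 59.
No two caps can be exceeded simultaneously, so the pair terms are all 0.
By inclusion–exclusion the count is 220 − 59 + 0 = 161.

161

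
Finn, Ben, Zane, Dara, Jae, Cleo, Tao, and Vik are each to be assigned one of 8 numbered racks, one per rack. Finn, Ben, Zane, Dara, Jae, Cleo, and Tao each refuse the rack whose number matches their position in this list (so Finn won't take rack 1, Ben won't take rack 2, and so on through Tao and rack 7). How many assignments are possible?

Let Aᵢ (for 1 ≤ i ≤ 7) be the placements that put person i in their forbidden rack. Any j of these fix j positions, leaving (8−j)! ways to fill the rest, and there are C(7,j) ways to pick which j.
By inclusion–exclusion, the number of valid placements is Σ_{j=0}^{7} (−1)^j C(7,j)·(8−j)!.
Computing: 40320 − 35280 + 15120 − 4200 + 840 − 126 + 14 − 1 = 16687.

16687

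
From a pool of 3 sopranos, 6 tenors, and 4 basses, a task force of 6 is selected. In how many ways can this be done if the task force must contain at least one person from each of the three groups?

1416

Total 6-person selections from all 13: C(13,6) = 1716.
Subtract selections that omit an entire group: no sopranos → C(10,6) = 210; no tenors → C(7,6) = 7; no basses → C(9,6) = 84.
Add back selections omitting two groups (i.e. drawn from a single group): C(3,6) + C(6,6) + C(4,6) = 1.
By inclusion–exclusion: 1716 − 301 + 1 = 1416.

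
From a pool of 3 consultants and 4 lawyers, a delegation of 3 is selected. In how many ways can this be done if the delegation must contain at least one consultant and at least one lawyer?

With no constraint there are C(7,3) = 35 possible selections.
Selections missing a whole group: no consultants → C(4,3) = 4; no lawyers → C(3,3) = 1.
Both groups omitted at once is impossible, so 35 − 5 = 30.

30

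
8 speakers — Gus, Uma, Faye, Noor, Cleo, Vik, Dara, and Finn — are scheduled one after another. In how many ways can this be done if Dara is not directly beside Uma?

30240

Of the 8! = 40320 arrangements, those with Dara and Uma adjacent number 2 × 7! = 10080 (treat the pair as a block with 2 internal orders).
So 40320 − 10080 = 30240 arrangements keep them apart.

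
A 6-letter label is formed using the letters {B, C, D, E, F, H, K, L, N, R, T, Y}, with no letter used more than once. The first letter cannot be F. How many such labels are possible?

The first letter has 12−1 = 11 choices (anything except F).
The remaining 5 letters are filled from the other 11 symbols without repetition: 11 × 10 × 9 × 8 × 7 = 55440.
Total: 11 × 55440 = 609840.

609840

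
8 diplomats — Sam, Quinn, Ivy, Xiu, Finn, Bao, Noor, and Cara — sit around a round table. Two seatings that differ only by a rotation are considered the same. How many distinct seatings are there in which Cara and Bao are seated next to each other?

1440

Glue Cara and Bao into a block (2 internal orders). Seating 7 units around a circle gives (6)! arrangements.
So 2 × (6)! = 2 × 720 = 1440.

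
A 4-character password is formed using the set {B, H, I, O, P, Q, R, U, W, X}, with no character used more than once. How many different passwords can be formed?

5040

Choose and order 4 of the 10 symbols: the first character has 10 options, the next 9, then 8, 7.
That product is 10 × 9 × 8 × 7 = 5040.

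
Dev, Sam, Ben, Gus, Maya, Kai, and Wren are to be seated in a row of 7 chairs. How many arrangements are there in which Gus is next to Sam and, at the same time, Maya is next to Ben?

Treat {Gus,Sam} as one block (2 orders) and {Maya,Ben} as another (2 orders).
That leaves 5 units to arrange: 2 × 2 × 5! = 4 × 120 = 480.

480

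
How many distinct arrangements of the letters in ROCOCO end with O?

30

Fix O in the last position and arrange the remaining 5 letters.
Those 5 letters have C appearing twice and O appearing twice, giving (5)!/(2!·2!) = 30.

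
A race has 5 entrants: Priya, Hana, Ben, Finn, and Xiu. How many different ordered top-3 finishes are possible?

60

There are 5 choices for 1st place, 4 for 2nd, and 3 for 3rd.
That gives 5 × 4 × 3 = 60.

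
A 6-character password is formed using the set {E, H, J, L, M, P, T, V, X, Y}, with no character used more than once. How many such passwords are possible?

151200

This is a permutation of 6 out of 10: P(10,6) = 10!/4!.
That product is 10 × 9 × 8 × 7 × 6 × 5 = 151200.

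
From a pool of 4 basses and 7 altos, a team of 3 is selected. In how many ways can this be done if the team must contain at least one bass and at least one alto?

126

Unrestricted: C(11,3) = 165 ways to pick any 3 of the 11.
Subtract selections that omit an entire group: no basses → C(7,3) = 35; no altos → C(4,3) = 4.
Both groups omitted at once is impossible, so 165 − 39 = 126.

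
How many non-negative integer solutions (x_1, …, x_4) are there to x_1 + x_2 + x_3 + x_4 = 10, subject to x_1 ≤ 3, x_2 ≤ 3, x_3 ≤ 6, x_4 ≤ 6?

88

Without the upper bounds there are C(13,3) = 286 ways to split 10 among 4 variables.
Subtract solutions that violate a single cap (substitute x_i' = x_i − (cap_i+1)): x_1 ≥ 4 gives C(9,3) = 84; x_2 ≥ 4 gives C(9,3) = 84; x_3 ≥ 7 gives C(6,3) = 20; x_4 ≥ 7 gives C(6,3) = 20. Together 208.
Add back pairs where two caps are both exceeded: 10 + 0 + 0 + 0 + 0 + 0 = 10.
By inclusion–exclusion the count is 286 − 208 + 10 = 88.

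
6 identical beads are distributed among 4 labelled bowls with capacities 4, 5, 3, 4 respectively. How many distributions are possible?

65

By stars and bars, unrestricted non-negative solutions to x_1+…+x_4 = 6 number C(6+3,3) = 84.
Subtract solutions that violate a single cap (substitute x_i' = x_i − (cap_i+1)): x_1 ≥ 5 gives C(4,3) = 4; x_2 ≥ 6 gives C(3,3) = 1; x_3 ≥ 4 gives C(5,3) = 10; x_4 ≥ 5 gives C(4,3) = 4. Together 19.
No two caps can be exceeded simultaneously, so the pair terms are all 0.
By inclusion–exclusion the count is 84 − 19 + 0 = 65.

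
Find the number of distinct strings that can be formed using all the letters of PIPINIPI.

PIPINIPI has 8 letters with I appearing 4 times and P appearing 3 times.
Dividing 8! = 40320 by 4!·3! = 144 for the repeated letters gives 280.

280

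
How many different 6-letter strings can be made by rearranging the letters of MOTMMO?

60

Letter multiplicities in MOTMMO: M×3, O×2, T×1.
Dividing 6! = 720 by 3!·2! = 12 for the repeated letters gives 60.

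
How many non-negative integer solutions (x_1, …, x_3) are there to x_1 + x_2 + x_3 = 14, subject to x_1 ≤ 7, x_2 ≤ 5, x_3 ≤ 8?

27

Ignoring the caps, the number of non-negative solutions to x_1+…+x_3 = 14 is C(16,2) = 120.
Subtract solutions that violate a single cap (substitute x_i' = x_i − (cap_i+1)): x_1 ≥ 8 gives C(8,2) = 28; x_2 ≥ 6 gives C(10,2) = 45; x_3 ≥ 9 gives C(7,2) = 21. Together 94.
Add back pairs where two caps are both exceeded: 1 + 0 + 0 = 1.
By inclusion–exclusion the count is 120 − 94 + 1 = 27.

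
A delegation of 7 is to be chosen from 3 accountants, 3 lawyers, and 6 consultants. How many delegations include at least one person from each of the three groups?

720

With no constraint there are C(12,7) = 792 possible selections.
Subtract selections that omit an entire group: no accountants → C(9,7) = 36; no lawyers → C(9,7) = 36; no consultants → C(6,7) = 0.
Add back selections omitting two groups (i.e. drawn from a single group): C(3,7) + C(3,7) + C(6,7) = 0.
By inclusion–exclusion: 792 − 72 + 0 = 720.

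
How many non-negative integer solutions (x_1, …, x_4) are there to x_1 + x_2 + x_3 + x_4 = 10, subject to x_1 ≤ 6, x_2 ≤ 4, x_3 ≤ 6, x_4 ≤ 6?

By stars and bars, unrestricted non-negative solutions to x_1+…+x_4 = 10 number C(10+3,3) = 286.
Subtract solutions that violate a single cap (substitute x_i' = x_i − (cap_i+1)): x_1 ≥ 7 gives C(6,3) = 20; x_2 ≥ 5 gives C(8,3) = 56; x_3 ≥ 7 gives C(6,3) = 20; x_4 ≥ 7 gives C(6,3) = 20. Together 116.
No two caps can be exceeded simultaneously, so the pair terms are all 0.
By inclusion–exclusion the count is 286 − 116 + 0 = 170.

170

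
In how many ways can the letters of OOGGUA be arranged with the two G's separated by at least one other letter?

120

There are 6!/(2!·2!) = 180 arrangements of OOGGUA in total.
If the two G's are adjacent, glue them into one block, leaving 5 items to arrange: (5)!/(2!) = 60 ways.
Subtracting, 180 − 60 = 120 arrangements keep the G's apart.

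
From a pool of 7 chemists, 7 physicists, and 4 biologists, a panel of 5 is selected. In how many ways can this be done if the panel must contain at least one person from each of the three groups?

Total 5-person selections from all 18: C(18,5) = 8568.
Selections missing a whole group: no chemists → C(11,5) = 462; no physicists → C(11,5) = 462; no biologists → C(14,5) = 2002.
Add back selections omitting two groups (i.e. drawn from a single group): C(7,5) + C(7,5) + C(4,5) = 42.
By inclusion–exclusion: 8568 − 2926 + 42 = 5684.

5684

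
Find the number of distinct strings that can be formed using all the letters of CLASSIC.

Letter multiplicities in CLASSIC: A×1, C×2, I×1, L×1, S×2.
So there are 7! / (2!·2!) = 1260 distinguishable arrangements.

1260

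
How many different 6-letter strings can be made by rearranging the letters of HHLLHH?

The 6 letters of HHLLHH have repeats: H appearing 4 times and L appearing twice.
The number of distinct arrangements is 6!/(4!·2!) = 720/48 = 15.

15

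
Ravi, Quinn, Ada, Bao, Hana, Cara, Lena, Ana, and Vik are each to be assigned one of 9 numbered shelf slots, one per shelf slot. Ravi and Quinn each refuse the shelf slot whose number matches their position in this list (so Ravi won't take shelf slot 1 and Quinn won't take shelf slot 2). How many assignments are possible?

287280

Let Aᵢ (for i ∈ {1, 2}) be the placements that put person i in their forbidden shelf slot. Any j of these fix j positions, leaving (9−j)! ways to fill the rest, and there are C(2,j) ways to pick which j.
By inclusion–exclusion, the number of valid placements is Σ_{j=0}^{2} (−1)^j C(2,j)·(9−j)!.
Computing: 362880 − 80640 + 5040 = 287280.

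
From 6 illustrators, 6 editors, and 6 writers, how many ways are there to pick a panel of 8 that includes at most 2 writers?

Split by how many writers are chosen (0 through 2).
Sum: C(6,0)·C(12,8) + C(6,1)·C(12,7) + C(6,2)·C(12,6) = 495 + 4752 + 13860 = 19107.

19107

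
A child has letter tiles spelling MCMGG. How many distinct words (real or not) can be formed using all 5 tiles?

The 5 letters of MCMGG have repeats: G appearing twice and M appearing twice.
So there are 5! / (2!·2!) = 30 distinguishable arrangements.

30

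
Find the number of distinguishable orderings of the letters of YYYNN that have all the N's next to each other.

Treat the 2 copies of N as a single block. The multiset to arrange is then {NN, Y, Y, Y}, 4 items in all.
That gives (4)!/(3!) = 4 arrangements.

4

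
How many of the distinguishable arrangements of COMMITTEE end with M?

10080

Fix M in the last position and arrange the remaining 8 letters.
Those 8 letters have E appearing twice and T appearing twice, giving (8)!/(2!·2!) = 10080.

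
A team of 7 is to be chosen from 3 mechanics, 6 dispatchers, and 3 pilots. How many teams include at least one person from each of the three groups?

720

With no constraint there are C(12,7) = 792 possible selections.
Selections missing a whole group: no mechanics → C(9,7) = 36; no dispatchers → C(6,7) = 0; no pilots → C(9,7) = 36.
Add back selections omitting two groups (i.e. drawn from a single group): C(3,7) + C(6,7) + C(3,7) = 0.
By inclusion–exclusion: 792 − 72 + 0 = 720.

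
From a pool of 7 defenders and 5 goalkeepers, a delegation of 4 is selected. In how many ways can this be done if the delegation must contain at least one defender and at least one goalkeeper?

With no constraint there are C(12,4) = 495 possible selections.
Selections missing a whole group: no defenders → C(5,4) = 5; no goalkeepers → C(7,4) = 35.
Both groups omitted at once is impossible, so 495 − 40 = 455.

455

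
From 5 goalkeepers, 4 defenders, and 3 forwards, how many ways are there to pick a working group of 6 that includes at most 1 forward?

Split by how many forwards are chosen (0 through 1).
Sum: C(3,0)·C(9,6) + C(3,1)·C(9,5) = 84 + 378 = 462.

462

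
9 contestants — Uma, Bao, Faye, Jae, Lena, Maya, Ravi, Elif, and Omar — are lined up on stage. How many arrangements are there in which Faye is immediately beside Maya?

80640

Glue Faye and Maya into one block (2 internal orders), leaving 8 units to arrange in a row.
That gives 2 × 8! = 2 × 40320 = 80640.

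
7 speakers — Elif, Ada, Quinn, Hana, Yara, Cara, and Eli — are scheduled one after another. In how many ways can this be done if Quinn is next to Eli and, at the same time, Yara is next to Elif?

480

Treat {Quinn,Eli} as one block (2 orders) and {Yara,Elif} as another (2 orders).
That leaves 5 units to arrange: 2 × 2 × 5! = 4 × 120 = 480.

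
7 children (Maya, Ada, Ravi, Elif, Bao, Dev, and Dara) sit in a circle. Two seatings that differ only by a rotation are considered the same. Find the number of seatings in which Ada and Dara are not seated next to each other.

All circular seatings of 7 people number (6)! = 720.
Those with Ada next to Dara: fuse the pair into one unit and seat 6 units around a circle — 2·(5)! = 240.
Subtracting, 720 − 240 = 480.

480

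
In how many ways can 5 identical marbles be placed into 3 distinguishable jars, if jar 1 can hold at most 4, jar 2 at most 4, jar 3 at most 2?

13

By stars and bars, unrestricted non-negative solutions to x_1+…+x_3 = 5 number C(5+2,2) = 21.
Subtract solutions that violate a single cap (substitute x_i' = x_i − (cap_i+1)): x_1 ≥ 5 gives C(2,2) = 1; x_2 ≥ 5 gives C(2,2) = 1; x_3 ≥ 3 gives C(4,2) = 6. Together 8.
No two caps can be exceeded simultaneously, so the pair terms are all 0.
By inclusion–exclusion the count is 21 − 8 + 0 = 13.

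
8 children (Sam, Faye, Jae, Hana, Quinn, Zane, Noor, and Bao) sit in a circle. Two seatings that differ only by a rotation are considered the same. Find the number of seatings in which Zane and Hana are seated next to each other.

1440

Glue Zane and Hana into a block (2 internal orders). Seating 7 units around a circle gives (6)! arrangements.
So 2 × (6)! = 2 × 720 = 1440.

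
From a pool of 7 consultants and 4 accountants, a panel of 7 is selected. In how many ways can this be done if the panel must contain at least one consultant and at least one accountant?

Total 7-person selections from all 11: C(11,7) = 330.
Selections missing a whole group: no consultants → C(4,7) = 0; no accountants → C(7,7) = 1.
Both groups omitted at once is impossible, so 330 − 1 = 329.

329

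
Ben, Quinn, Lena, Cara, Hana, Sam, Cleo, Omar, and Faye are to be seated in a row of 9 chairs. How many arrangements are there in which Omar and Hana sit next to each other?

Treat {Omar, Hana} as a single unit. There are 8 units to order, and the pair itself can be ordered 2 ways.
That gives 2 × 8! = 2 × 40320 = 80640.

80640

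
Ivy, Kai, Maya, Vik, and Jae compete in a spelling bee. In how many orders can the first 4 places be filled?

There are 5 choices for 1st place, 4 for 2nd, and so on down to 2 for position 4.
That gives 5 × 4 × 3 × 2 = 120.

120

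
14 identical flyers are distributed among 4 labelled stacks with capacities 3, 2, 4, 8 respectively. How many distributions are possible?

Ignoring the caps, the number of non-negative solutions to x_1+…+x_4 = 14 is C(17,3) = 680.
Subtract solutions that violate a single cap (substitute x_i' = x_i − (cap_i+1)): x_1 ≥ 4 gives C(13,3) = 286; x_2 ≥ 3 gives C(14,3) = 364; x_3 ≥ 5 gives C(12,3) = 220; x_4 ≥ 9 gives C(8,3) = 56. Together 926.
Add back pairs where two caps are both exceeded: 120 + 56 + 4 + 84 + 10 + 1 = 275.
Subtract triples: 10 + 0 + 0 + 0 = 10.
By inclusion–exclusion the count is 680 − 926 + 275 − 10 = 19.

19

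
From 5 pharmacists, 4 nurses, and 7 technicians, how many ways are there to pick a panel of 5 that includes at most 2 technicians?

Split by how many technicians are chosen (0 through 2).
Sum: C(7,0)·C(9,5) + C(7,1)·C(9,4) + C(7,2)·C(9,3) = 126 + 882 + 1764 = 2772.

2772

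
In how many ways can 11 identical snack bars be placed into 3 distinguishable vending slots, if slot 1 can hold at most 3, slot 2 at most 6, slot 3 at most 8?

22

Without the upper bounds there are C(13,2) = 78 ways to split 11 among 3 vending slots.
Subtract solutions that violate a single cap (substitute x_i' = x_i − (cap_i+1)): x_1 ≥ 4 gives C(9,2) = 36; x_2 ≥ 7 gives C(6,2) = 15; x_3 ≥ 9 gives C(4,2) = 6. Together 57.
Add back pairs where two caps are both exceeded: 1 + 0 + 0 = 1.
By inclusion–exclusion the count is 78 − 57 + 1 = 22.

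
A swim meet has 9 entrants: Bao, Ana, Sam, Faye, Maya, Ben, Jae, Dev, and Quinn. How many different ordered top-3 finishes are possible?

There are 9 choices for 1st place, 8 for 2nd, and 7 for 3rd.
That gives 9 × 8 × 7 = 504.

504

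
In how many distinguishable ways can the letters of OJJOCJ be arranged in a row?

OJJOCJ has 6 letters with J appearing 3 times and O appearing twice.
The number of distinct arrangements is 6!/(3!·2!) = 720/12 = 60.

60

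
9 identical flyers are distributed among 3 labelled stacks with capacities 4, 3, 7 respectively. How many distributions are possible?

By stars and bars, unrestricted non-negative solutions to x_1+…+x_3 = 9 number C(9+2,2) = 55.
Subtract solutions that violate a single cap (substitute x_i' = x_i − (cap_i+1)): x_1 ≥ 5 gives C(6,2) = 15; x_2 ≥ 4 gives C(7,2) = 21; x_3 ≥ 8 gives C(3,2) = 3. Together 39.
Add back pairs where two caps are both exceeded: 1 + 0 + 0 = 1.
By inclusion–exclusion the count is 55 − 39 + 1 = 17.

17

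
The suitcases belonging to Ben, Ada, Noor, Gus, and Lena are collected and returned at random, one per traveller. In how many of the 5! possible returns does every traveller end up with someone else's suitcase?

44

This is the derangement count D_5: permutations of 5 items with no fixed point.
By inclusion–exclusion this is Σ_{j=0}^{5} (−1)^j C(5,j)·(5−j)!.
Computing: 120 − 120 + 60 − 20 + 5 − 1 = 44.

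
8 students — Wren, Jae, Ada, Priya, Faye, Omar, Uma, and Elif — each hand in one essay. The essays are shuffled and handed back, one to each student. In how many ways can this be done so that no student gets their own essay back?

14833

Let Aᵢ be the assignments in which student i gets their own essay. We want the size of the complement of A₁∪…∪A_8.
By inclusion–exclusion this is Σ_{j=0}^{8} (−1)^j C(8,j)·(8−j)!.
Computing: 40320 − 40320 + 20160 − 6720 + 1680 − 336 + 56 − 8 + 1 = 14833.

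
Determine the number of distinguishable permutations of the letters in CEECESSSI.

CEECESSSI has 9 letters with C appearing twice, E appearing 3 times, and S appearing 3 times.
Dividing 9! = 362880 by 3!·3!·2! = 72 for the repeated letters gives 5040.

5040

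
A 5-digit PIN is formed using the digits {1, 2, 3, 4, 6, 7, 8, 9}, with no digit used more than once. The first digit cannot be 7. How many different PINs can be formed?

The first digit has 8−1 = 7 choices (anything except 7).
The remaining 4 digits are filled from the other 7 symbols without repetition: 7 × 6 × 5 × 4 = 840.
Total: 7 × 840 = 5880.

5880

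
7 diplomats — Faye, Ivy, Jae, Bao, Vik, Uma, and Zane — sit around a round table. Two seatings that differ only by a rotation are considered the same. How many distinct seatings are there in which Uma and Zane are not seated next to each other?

All circular seatings of 7 people number (6)! = 720.
Seatings with Uma beside Zane: treat them as a block with 2 internal orders, giving 2 × (5)! = 240.
Subtracting, 720 − 240 = 480.

480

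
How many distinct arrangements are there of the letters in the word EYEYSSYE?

560

EYEYSSYE has 8 letters with E appearing 3 times, S appearing twice, and Y appearing 3 times.
Dividing 8! = 40320 by 3!·3!·2! = 72 for the repeated letters gives 560.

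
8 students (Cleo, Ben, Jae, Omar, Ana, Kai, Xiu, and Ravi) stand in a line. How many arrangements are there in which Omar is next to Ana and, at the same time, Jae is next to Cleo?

Treat {Omar,Ana} as one block (2 orders) and {Jae,Cleo} as another (2 orders).
That leaves 6 units to arrange: 2 × 2 × 6! = 4 × 720 = 2880.

2880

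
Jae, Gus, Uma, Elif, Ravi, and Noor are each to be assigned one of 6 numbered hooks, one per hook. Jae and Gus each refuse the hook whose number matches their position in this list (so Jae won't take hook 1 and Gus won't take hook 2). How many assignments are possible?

Let Aᵢ (for i ∈ {1, 2}) be the placements that put person i in their forbidden hook. Any j of these fix j positions, leaving (6−j)! ways to fill the rest, and there are C(2,j) ways to pick which j.
By inclusion–exclusion, the number of valid placements is Σ_{j=0}^{2} (−1)^j C(2,j)·(6−j)!.
Computing: 720 − 240 + 24 = 504.

504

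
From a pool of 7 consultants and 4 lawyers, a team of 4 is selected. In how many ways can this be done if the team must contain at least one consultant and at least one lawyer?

Total 4-person selections from all 11: C(11,4) = 330.
Subtract selections that omit an entire group: no consultants → C(4,4) = 1; no lawyers → C(7,4) = 35.
Both groups omitted at once is impossible, so 330 − 36 = 294.

294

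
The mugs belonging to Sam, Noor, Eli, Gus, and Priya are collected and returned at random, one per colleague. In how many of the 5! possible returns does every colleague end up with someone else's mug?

Let Aᵢ be the assignments in which colleague i gets their own mug. We want the size of the complement of A₁∪…∪A_5.
By inclusion–exclusion this is Σ_{j=0}^{5} (−1)^j C(5,j)·(5−j)!.
Computing: 120 − 120 + 60 − 20 + 5 − 1 = 44.

44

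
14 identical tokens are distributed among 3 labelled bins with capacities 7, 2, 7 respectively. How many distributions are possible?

Ignoring the caps, the number of non-negative solutions to x_1+…+x_3 = 14 is C(16,2) = 120.
Subtract solutions that violate a single cap (substitute x_i' = x_i − (cap_i+1)): x_1 ≥ 8 gives C(8,2) = 28; x_2 ≥ 3 gives C(13,2) = 78; x_3 ≥ 8 gives C(8,2) = 28. Together 134.
Add back pairs where two caps are both exceeded: 10 + 0 + 10 = 20.
By inclusion–exclusion the count is 120 − 134 + 20 = 6.

6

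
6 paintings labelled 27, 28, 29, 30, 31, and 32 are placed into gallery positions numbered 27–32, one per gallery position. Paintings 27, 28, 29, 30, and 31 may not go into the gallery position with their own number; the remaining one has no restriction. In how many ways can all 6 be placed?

Let Aᵢ (for 27 ≤ i ≤ 31) be the placements that put painting i in its forbidden gallery position. Any j of these fix j positions, leaving (6−j)! ways to fill the rest, and there are C(5,j) ways to pick which j.
By inclusion–exclusion, the number of valid placements is Σ_{j=0}^{5} (−1)^j C(5,j)·(6−j)!.
Computing: 720 − 600 + 240 − 60 + 10 − 1 = 309.

309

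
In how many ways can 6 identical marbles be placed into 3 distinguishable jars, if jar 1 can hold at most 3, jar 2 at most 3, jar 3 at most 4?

13

Without the upper bounds there are C(8,2) = 28 ways to split 6 among 3 jars.
Subtract solutions that violate a single cap (substitute x_i' = x_i − (cap_i+1)): x_1 ≥ 4 gives C(4,2) = 6; x_2 ≥ 4 gives C(4,2) = 6; x_3 ≥ 5 gives C(3,2) = 3. Together 15.
No two caps can be exceeded simultaneously, so the pair terms are all 0.
By inclusion–exclusion the count is 28 − 15 + 0 = 13.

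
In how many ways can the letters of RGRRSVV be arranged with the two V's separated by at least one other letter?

There are 7!/(3!·2!) = 420 arrangements of RGRRSVV in total.
If the two V's are adjacent, glue them into one block, leaving 6 items to arrange: (6)!/(3!) = 120 ways.
Subtracting, 420 − 120 = 300 arrangements keep the V's apart.

300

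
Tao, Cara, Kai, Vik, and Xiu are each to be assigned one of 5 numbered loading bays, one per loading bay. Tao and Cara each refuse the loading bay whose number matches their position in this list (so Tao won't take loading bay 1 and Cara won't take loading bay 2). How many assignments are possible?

78

Let Aᵢ (for i ∈ {1, 2}) be the placements that put person i in their forbidden loading bay. Any j of these fix j positions, leaving (5−j)! ways to fill the rest, and there are C(2,j) ways to pick which j.
By inclusion–exclusion, the number of valid placements is Σ_{j=0}^{2} (−1)^j C(2,j)·(5−j)!.
Computing: 120 − 48 + 6 = 78.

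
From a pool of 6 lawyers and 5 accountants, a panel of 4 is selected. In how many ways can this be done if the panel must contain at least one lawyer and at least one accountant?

Unrestricted: C(11,4) = 330 ways to pick any 4 of the 11.
Subtract selections that omit an entire group: no lawyers → C(5,4) = 5; no accountants → C(6,4) = 15.
Both groups omitted at once is impossible, so 330 − 20 = 310.

310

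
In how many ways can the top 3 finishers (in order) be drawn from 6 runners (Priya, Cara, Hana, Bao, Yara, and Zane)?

This is an ordered selection of 3 from 6: P(6,3).
That gives 6 × 5 × 4 = 120.

120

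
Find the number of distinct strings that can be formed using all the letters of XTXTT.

10

The 5 letters of XTXTT have repeats: T appearing 3 times and X appearing twice.
The number of distinct arrangements is 5!/(3!·2!) = 120/12 = 10.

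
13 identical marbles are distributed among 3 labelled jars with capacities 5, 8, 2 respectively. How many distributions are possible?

6

Without the upper bounds there are C(15,2) = 105 ways to split 13 among 3 jars.
Subtract solutions that violate a single cap (substitute x_i' = x_i − (cap_i+1)): x_1 ≥ 6 gives C(9,2) = 36; x_2 ≥ 9 gives C(6,2) = 15; x_3 ≥ 3 gives C(12,2) = 66. Together 117.
Add back pairs where two caps are both exceeded: 0 + 15 + 3 = 18.
By inclusion–exclusion the count is 105 − 117 + 18 = 6.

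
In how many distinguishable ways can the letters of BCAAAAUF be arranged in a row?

Letter multiplicities in BCAAAAUF: A×4, B×1, C×1, F×1, U×1.
The number of distinct arrangements is 8!/(4!) = 40320/24 = 1680.

1680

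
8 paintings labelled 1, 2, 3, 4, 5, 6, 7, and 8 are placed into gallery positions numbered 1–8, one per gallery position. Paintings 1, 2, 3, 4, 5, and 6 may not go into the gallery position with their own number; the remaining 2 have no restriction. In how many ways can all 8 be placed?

18806

Let Aᵢ (for 1 ≤ i ≤ 6) be the placements that put painting i in its forbidden gallery position. Any j of these fix j positions, leaving (8−j)! ways to fill the rest, and there are C(6,j) ways to pick which j.
By inclusion–exclusion, the number of valid placements is Σ_{j=0}^{6} (−1)^j C(6,j)·(8−j)!.
Computing: 40320 − 30240 + 10800 − 2400 + 360 − 36 + 2 = 18806.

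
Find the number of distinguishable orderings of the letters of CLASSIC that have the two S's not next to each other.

900

There are 7!/(2!·2!) = 1260 arrangements of CLASSIC in total.
If the two S's are adjacent, glue them into one block, leaving 6 items to arrange: (6)!/(2!) = 360 ways.
Subtracting, 1260 − 360 = 900 arrangements keep the S's apart.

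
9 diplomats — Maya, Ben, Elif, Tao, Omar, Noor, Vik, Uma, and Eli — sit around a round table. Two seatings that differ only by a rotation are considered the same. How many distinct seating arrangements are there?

40320

Seat Maya anywhere (absorbing the rotational symmetry), then permute the other 8: (8)! = 40320.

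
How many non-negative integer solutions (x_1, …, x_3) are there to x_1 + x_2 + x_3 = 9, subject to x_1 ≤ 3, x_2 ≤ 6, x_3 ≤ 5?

18

Without the upper bounds there are C(11,2) = 55 ways to split 9 among 3 variables.
Subtract solutions that violate a single cap (substitute x_i' = x_i − (cap_i+1)): x_1 ≥ 4 gives C(7,2) = 21; x_2 ≥ 7 gives C(4,2) = 6; x_3 ≥ 6 gives C(5,2) = 10. Together 37.
No two caps can be exceeded simultaneously, so the pair terms are all 0.
By inclusion–exclusion the count is 55 − 37 + 0 = 18.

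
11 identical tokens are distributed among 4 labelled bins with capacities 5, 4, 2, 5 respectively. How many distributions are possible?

Ignoring the caps, the number of non-negative solutions to x_1+…+x_4 = 11 is C(14,3) = 364.
Subtract solutions that violate a single cap (substitute x_i' = x_i − (cap_i+1)): x_1 ≥ 6 gives C(8,3) = 56; x_2 ≥ 5 gives C(9,3) = 84; x_3 ≥ 3 gives C(11,3) = 165; x_4 ≥ 6 gives C(8,3) = 56. Together 361.
Add back pairs where two caps are both exceeded: 1 + 10 + 0 + 20 + 1 + 10 = 42.
By inclusion–exclusion the count is 364 − 361 + 42 = 45.

45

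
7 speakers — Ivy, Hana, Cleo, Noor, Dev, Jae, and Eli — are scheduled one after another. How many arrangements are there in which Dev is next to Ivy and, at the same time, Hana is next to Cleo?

480

Treat {Dev,Ivy} as one block (2 orders) and {Hana,Cleo} as another (2 orders).
That leaves 5 units to arrange: 2 × 2 × 5! = 4 × 120 = 480.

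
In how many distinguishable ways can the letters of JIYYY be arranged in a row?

JIYYY has 5 letters with Y appearing 3 times.
Dividing 5! = 120 by 3! = 6 for the repeated letters gives 20.

20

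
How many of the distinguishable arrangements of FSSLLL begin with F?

With the first slot taken by F, it remains to arrange the other 5 letters (SSLLL).
Those 5 letters have L appearing 3 times and S appearing twice, giving (5)!/(3!·2!) = 10.

10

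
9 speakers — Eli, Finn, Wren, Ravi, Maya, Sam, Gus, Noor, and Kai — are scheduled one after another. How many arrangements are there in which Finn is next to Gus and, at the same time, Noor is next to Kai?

20160

Treat {Finn,Gus} as one block (2 orders) and {Noor,Kai} as another (2 orders).
That leaves 7 units to arrange: 2 × 2 × 7! = 4 × 5040 = 20160.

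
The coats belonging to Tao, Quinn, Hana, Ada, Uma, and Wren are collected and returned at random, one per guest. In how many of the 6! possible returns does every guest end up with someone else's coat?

265

Let Aᵢ be the assignments in which guest i gets their own coat. We want the size of the complement of A₁∪…∪A_6.
By inclusion–exclusion this is Σ_{j=0}^{6} (−1)^j C(6,j)·(6−j)!.
Computing: 720 − 720 + 360 − 120 + 30 − 6 + 1 = 265.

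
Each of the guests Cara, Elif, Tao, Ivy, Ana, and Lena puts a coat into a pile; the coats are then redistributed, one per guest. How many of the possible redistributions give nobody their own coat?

265

This is the derangement count D_6: permutations of 6 items with no fixed point.
By inclusion–exclusion this is Σ_{j=0}^{6} (−1)^j C(6,j)·(6−j)!.
Computing: 720 − 720 + 360 − 120 + 30 − 6 + 1 = 265.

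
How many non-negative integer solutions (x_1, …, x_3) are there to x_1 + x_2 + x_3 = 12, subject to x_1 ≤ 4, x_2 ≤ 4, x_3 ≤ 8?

15

By stars and bars, unrestricted non-negative solutions to x_1+…+x_3 = 12 number C(12+2,2) = 91.
Subtract solutions that violate a single cap (substitute x_i' = x_i − (cap_i+1)): x_1 ≥ 5 gives C(9,2) = 36; x_2 ≥ 5 gives C(9,2) = 36; x_3 ≥ 9 gives C(5,2) = 10. Together 82.
Add back pairs where two caps are both exceeded: 6 + 0 + 0 = 6.
By inclusion–exclusion the count is 91 − 82 + 6 = 15.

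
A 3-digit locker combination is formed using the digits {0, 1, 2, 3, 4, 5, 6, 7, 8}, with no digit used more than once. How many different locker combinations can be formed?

504

This is a permutation of 3 out of 9: P(9,3) = 9!/6!.
That product is 9 × 8 × 7 = 504.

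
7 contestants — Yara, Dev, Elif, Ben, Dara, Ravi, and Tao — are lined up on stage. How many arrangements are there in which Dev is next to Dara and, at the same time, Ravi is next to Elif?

480

Treat {Dev,Dara} as one block (2 orders) and {Ravi,Elif} as another (2 orders).
That leaves 5 units to arrange: 2 × 2 × 5! = 4 × 120 = 480.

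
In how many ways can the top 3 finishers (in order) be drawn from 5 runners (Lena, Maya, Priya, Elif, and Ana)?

60

This is an ordered selection of 3 from 5: P(5,3).
That gives 5 × 4 × 3 = 60.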